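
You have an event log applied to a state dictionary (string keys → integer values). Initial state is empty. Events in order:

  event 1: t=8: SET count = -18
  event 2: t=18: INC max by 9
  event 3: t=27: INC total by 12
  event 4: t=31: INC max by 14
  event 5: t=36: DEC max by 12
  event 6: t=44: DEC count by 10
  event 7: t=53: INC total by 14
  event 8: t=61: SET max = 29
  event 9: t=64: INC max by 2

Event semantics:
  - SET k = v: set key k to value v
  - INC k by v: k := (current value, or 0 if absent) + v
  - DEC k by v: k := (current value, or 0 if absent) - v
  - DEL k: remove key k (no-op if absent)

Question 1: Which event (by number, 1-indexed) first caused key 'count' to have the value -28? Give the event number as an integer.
Answer: 6

Derivation:
Looking for first event where count becomes -28:
  event 1: count = -18
  event 2: count = -18
  event 3: count = -18
  event 4: count = -18
  event 5: count = -18
  event 6: count -18 -> -28  <-- first match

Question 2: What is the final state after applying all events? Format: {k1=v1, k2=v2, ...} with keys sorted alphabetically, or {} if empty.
  after event 1 (t=8: SET count = -18): {count=-18}
  after event 2 (t=18: INC max by 9): {count=-18, max=9}
  after event 3 (t=27: INC total by 12): {count=-18, max=9, total=12}
  after event 4 (t=31: INC max by 14): {count=-18, max=23, total=12}
  after event 5 (t=36: DEC max by 12): {count=-18, max=11, total=12}
  after event 6 (t=44: DEC count by 10): {count=-28, max=11, total=12}
  after event 7 (t=53: INC total by 14): {count=-28, max=11, total=26}
  after event 8 (t=61: SET max = 29): {count=-28, max=29, total=26}
  after event 9 (t=64: INC max by 2): {count=-28, max=31, total=26}

Answer: {count=-28, max=31, total=26}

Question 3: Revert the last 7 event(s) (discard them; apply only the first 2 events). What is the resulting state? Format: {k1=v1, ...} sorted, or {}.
Answer: {count=-18, max=9}

Derivation:
Keep first 2 events (discard last 7):
  after event 1 (t=8: SET count = -18): {count=-18}
  after event 2 (t=18: INC max by 9): {count=-18, max=9}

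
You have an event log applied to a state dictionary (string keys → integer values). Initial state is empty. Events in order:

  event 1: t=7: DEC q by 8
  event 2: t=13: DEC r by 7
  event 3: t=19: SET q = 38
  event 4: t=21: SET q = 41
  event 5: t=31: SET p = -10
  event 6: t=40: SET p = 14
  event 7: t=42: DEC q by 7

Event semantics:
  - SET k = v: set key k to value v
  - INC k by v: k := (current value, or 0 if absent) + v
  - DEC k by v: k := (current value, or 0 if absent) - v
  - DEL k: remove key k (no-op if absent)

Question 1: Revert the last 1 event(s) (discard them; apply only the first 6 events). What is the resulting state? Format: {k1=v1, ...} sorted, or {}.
Keep first 6 events (discard last 1):
  after event 1 (t=7: DEC q by 8): {q=-8}
  after event 2 (t=13: DEC r by 7): {q=-8, r=-7}
  after event 3 (t=19: SET q = 38): {q=38, r=-7}
  after event 4 (t=21: SET q = 41): {q=41, r=-7}
  after event 5 (t=31: SET p = -10): {p=-10, q=41, r=-7}
  after event 6 (t=40: SET p = 14): {p=14, q=41, r=-7}

Answer: {p=14, q=41, r=-7}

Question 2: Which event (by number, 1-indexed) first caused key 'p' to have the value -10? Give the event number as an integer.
Answer: 5

Derivation:
Looking for first event where p becomes -10:
  event 5: p (absent) -> -10  <-- first match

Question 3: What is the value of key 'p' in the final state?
Track key 'p' through all 7 events:
  event 1 (t=7: DEC q by 8): p unchanged
  event 2 (t=13: DEC r by 7): p unchanged
  event 3 (t=19: SET q = 38): p unchanged
  event 4 (t=21: SET q = 41): p unchanged
  event 5 (t=31: SET p = -10): p (absent) -> -10
  event 6 (t=40: SET p = 14): p -10 -> 14
  event 7 (t=42: DEC q by 7): p unchanged
Final: p = 14

Answer: 14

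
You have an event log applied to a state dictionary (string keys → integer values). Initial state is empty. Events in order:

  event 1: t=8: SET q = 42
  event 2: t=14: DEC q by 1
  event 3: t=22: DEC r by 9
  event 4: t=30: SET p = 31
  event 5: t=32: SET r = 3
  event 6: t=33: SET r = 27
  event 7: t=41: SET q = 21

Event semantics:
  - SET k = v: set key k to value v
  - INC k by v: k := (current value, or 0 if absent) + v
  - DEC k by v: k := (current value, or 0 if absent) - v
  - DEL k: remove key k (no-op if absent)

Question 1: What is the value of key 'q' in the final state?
Answer: 21

Derivation:
Track key 'q' through all 7 events:
  event 1 (t=8: SET q = 42): q (absent) -> 42
  event 2 (t=14: DEC q by 1): q 42 -> 41
  event 3 (t=22: DEC r by 9): q unchanged
  event 4 (t=30: SET p = 31): q unchanged
  event 5 (t=32: SET r = 3): q unchanged
  event 6 (t=33: SET r = 27): q unchanged
  event 7 (t=41: SET q = 21): q 41 -> 21
Final: q = 21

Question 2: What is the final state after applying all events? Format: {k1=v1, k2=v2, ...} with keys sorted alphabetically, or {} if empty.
Answer: {p=31, q=21, r=27}

Derivation:
  after event 1 (t=8: SET q = 42): {q=42}
  after event 2 (t=14: DEC q by 1): {q=41}
  after event 3 (t=22: DEC r by 9): {q=41, r=-9}
  after event 4 (t=30: SET p = 31): {p=31, q=41, r=-9}
  after event 5 (t=32: SET r = 3): {p=31, q=41, r=3}
  after event 6 (t=33: SET r = 27): {p=31, q=41, r=27}
  after event 7 (t=41: SET q = 21): {p=31, q=21, r=27}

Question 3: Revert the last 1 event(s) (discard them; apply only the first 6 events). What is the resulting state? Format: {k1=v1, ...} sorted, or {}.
Keep first 6 events (discard last 1):
  after event 1 (t=8: SET q = 42): {q=42}
  after event 2 (t=14: DEC q by 1): {q=41}
  after event 3 (t=22: DEC r by 9): {q=41, r=-9}
  after event 4 (t=30: SET p = 31): {p=31, q=41, r=-9}
  after event 5 (t=32: SET r = 3): {p=31, q=41, r=3}
  after event 6 (t=33: SET r = 27): {p=31, q=41, r=27}

Answer: {p=31, q=41, r=27}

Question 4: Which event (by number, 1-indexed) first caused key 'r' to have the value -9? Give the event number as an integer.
Answer: 3

Derivation:
Looking for first event where r becomes -9:
  event 3: r (absent) -> -9  <-- first match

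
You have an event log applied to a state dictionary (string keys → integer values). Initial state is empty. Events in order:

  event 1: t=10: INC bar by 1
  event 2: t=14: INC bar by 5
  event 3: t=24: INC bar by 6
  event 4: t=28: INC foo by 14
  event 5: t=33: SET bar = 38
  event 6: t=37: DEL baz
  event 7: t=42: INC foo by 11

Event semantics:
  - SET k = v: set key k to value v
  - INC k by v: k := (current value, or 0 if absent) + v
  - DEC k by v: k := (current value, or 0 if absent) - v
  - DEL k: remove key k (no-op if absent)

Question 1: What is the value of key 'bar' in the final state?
Answer: 38

Derivation:
Track key 'bar' through all 7 events:
  event 1 (t=10: INC bar by 1): bar (absent) -> 1
  event 2 (t=14: INC bar by 5): bar 1 -> 6
  event 3 (t=24: INC bar by 6): bar 6 -> 12
  event 4 (t=28: INC foo by 14): bar unchanged
  event 5 (t=33: SET bar = 38): bar 12 -> 38
  event 6 (t=37: DEL baz): bar unchanged
  event 7 (t=42: INC foo by 11): bar unchanged
Final: bar = 38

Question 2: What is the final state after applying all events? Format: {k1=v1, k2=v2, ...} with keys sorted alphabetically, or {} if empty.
  after event 1 (t=10: INC bar by 1): {bar=1}
  after event 2 (t=14: INC bar by 5): {bar=6}
  after event 3 (t=24: INC bar by 6): {bar=12}
  after event 4 (t=28: INC foo by 14): {bar=12, foo=14}
  after event 5 (t=33: SET bar = 38): {bar=38, foo=14}
  after event 6 (t=37: DEL baz): {bar=38, foo=14}
  after event 7 (t=42: INC foo by 11): {bar=38, foo=25}

Answer: {bar=38, foo=25}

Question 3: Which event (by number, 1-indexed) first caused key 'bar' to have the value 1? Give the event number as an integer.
Looking for first event where bar becomes 1:
  event 1: bar (absent) -> 1  <-- first match

Answer: 1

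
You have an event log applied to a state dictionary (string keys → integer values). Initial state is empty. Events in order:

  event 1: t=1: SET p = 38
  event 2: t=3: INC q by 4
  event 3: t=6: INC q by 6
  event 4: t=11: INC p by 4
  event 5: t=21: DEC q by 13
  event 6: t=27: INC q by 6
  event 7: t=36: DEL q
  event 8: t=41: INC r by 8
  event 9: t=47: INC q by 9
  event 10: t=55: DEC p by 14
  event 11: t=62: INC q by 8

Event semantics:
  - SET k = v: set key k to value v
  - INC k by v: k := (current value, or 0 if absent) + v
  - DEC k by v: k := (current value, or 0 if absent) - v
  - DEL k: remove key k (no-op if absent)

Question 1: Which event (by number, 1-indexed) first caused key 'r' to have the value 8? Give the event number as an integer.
Looking for first event where r becomes 8:
  event 8: r (absent) -> 8  <-- first match

Answer: 8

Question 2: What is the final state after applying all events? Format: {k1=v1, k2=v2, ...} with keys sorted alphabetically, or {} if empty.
Answer: {p=28, q=17, r=8}

Derivation:
  after event 1 (t=1: SET p = 38): {p=38}
  after event 2 (t=3: INC q by 4): {p=38, q=4}
  after event 3 (t=6: INC q by 6): {p=38, q=10}
  after event 4 (t=11: INC p by 4): {p=42, q=10}
  after event 5 (t=21: DEC q by 13): {p=42, q=-3}
  after event 6 (t=27: INC q by 6): {p=42, q=3}
  after event 7 (t=36: DEL q): {p=42}
  after event 8 (t=41: INC r by 8): {p=42, r=8}
  after event 9 (t=47: INC q by 9): {p=42, q=9, r=8}
  after event 10 (t=55: DEC p by 14): {p=28, q=9, r=8}
  after event 11 (t=62: INC q by 8): {p=28, q=17, r=8}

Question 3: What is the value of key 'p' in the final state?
Answer: 28

Derivation:
Track key 'p' through all 11 events:
  event 1 (t=1: SET p = 38): p (absent) -> 38
  event 2 (t=3: INC q by 4): p unchanged
  event 3 (t=6: INC q by 6): p unchanged
  event 4 (t=11: INC p by 4): p 38 -> 42
  event 5 (t=21: DEC q by 13): p unchanged
  event 6 (t=27: INC q by 6): p unchanged
  event 7 (t=36: DEL q): p unchanged
  event 8 (t=41: INC r by 8): p unchanged
  event 9 (t=47: INC q by 9): p unchanged
  event 10 (t=55: DEC p by 14): p 42 -> 28
  event 11 (t=62: INC q by 8): p unchanged
Final: p = 28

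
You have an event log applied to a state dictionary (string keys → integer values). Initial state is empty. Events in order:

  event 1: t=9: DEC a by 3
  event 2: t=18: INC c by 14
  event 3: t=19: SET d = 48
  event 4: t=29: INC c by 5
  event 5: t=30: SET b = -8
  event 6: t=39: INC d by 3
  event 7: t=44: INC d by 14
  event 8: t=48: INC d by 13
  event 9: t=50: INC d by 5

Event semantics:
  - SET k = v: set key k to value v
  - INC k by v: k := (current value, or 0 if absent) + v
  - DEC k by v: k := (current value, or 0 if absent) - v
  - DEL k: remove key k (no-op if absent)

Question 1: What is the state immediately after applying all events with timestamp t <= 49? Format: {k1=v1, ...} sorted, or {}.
Apply events with t <= 49 (8 events):
  after event 1 (t=9: DEC a by 3): {a=-3}
  after event 2 (t=18: INC c by 14): {a=-3, c=14}
  after event 3 (t=19: SET d = 48): {a=-3, c=14, d=48}
  after event 4 (t=29: INC c by 5): {a=-3, c=19, d=48}
  after event 5 (t=30: SET b = -8): {a=-3, b=-8, c=19, d=48}
  after event 6 (t=39: INC d by 3): {a=-3, b=-8, c=19, d=51}
  after event 7 (t=44: INC d by 14): {a=-3, b=-8, c=19, d=65}
  after event 8 (t=48: INC d by 13): {a=-3, b=-8, c=19, d=78}

Answer: {a=-3, b=-8, c=19, d=78}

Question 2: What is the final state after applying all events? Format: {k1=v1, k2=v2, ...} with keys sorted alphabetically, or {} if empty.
Answer: {a=-3, b=-8, c=19, d=83}

Derivation:
  after event 1 (t=9: DEC a by 3): {a=-3}
  after event 2 (t=18: INC c by 14): {a=-3, c=14}
  after event 3 (t=19: SET d = 48): {a=-3, c=14, d=48}
  after event 4 (t=29: INC c by 5): {a=-3, c=19, d=48}
  after event 5 (t=30: SET b = -8): {a=-3, b=-8, c=19, d=48}
  after event 6 (t=39: INC d by 3): {a=-3, b=-8, c=19, d=51}
  after event 7 (t=44: INC d by 14): {a=-3, b=-8, c=19, d=65}
  after event 8 (t=48: INC d by 13): {a=-3, b=-8, c=19, d=78}
  after event 9 (t=50: INC d by 5): {a=-3, b=-8, c=19, d=83}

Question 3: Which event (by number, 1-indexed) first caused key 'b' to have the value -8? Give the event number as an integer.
Looking for first event where b becomes -8:
  event 5: b (absent) -> -8  <-- first match

Answer: 5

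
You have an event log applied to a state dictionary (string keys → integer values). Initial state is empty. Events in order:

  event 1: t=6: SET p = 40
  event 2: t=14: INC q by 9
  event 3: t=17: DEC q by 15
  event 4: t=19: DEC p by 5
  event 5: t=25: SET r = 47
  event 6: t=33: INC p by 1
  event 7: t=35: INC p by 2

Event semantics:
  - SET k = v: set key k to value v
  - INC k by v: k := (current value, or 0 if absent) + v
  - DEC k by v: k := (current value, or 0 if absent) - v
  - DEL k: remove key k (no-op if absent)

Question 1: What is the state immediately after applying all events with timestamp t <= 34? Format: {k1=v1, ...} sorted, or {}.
Apply events with t <= 34 (6 events):
  after event 1 (t=6: SET p = 40): {p=40}
  after event 2 (t=14: INC q by 9): {p=40, q=9}
  after event 3 (t=17: DEC q by 15): {p=40, q=-6}
  after event 4 (t=19: DEC p by 5): {p=35, q=-6}
  after event 5 (t=25: SET r = 47): {p=35, q=-6, r=47}
  after event 6 (t=33: INC p by 1): {p=36, q=-6, r=47}

Answer: {p=36, q=-6, r=47}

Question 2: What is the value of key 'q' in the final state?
Answer: -6

Derivation:
Track key 'q' through all 7 events:
  event 1 (t=6: SET p = 40): q unchanged
  event 2 (t=14: INC q by 9): q (absent) -> 9
  event 3 (t=17: DEC q by 15): q 9 -> -6
  event 4 (t=19: DEC p by 5): q unchanged
  event 5 (t=25: SET r = 47): q unchanged
  event 6 (t=33: INC p by 1): q unchanged
  event 7 (t=35: INC p by 2): q unchanged
Final: q = -6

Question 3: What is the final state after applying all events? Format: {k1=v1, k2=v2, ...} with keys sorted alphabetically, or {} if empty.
  after event 1 (t=6: SET p = 40): {p=40}
  after event 2 (t=14: INC q by 9): {p=40, q=9}
  after event 3 (t=17: DEC q by 15): {p=40, q=-6}
  after event 4 (t=19: DEC p by 5): {p=35, q=-6}
  after event 5 (t=25: SET r = 47): {p=35, q=-6, r=47}
  after event 6 (t=33: INC p by 1): {p=36, q=-6, r=47}
  after event 7 (t=35: INC p by 2): {p=38, q=-6, r=47}

Answer: {p=38, q=-6, r=47}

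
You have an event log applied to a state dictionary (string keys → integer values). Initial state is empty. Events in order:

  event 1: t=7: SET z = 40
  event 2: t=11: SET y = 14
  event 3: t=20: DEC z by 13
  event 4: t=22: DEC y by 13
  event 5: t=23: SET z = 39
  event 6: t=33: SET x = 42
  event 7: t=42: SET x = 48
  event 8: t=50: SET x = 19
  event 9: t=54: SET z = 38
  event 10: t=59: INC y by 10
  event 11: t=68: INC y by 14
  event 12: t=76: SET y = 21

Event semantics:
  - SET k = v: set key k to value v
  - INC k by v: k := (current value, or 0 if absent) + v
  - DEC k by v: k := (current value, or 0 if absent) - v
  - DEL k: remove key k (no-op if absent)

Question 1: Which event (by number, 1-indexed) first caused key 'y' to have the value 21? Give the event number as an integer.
Answer: 12

Derivation:
Looking for first event where y becomes 21:
  event 2: y = 14
  event 3: y = 14
  event 4: y = 1
  event 5: y = 1
  event 6: y = 1
  event 7: y = 1
  event 8: y = 1
  event 9: y = 1
  event 10: y = 11
  event 11: y = 25
  event 12: y 25 -> 21  <-- first match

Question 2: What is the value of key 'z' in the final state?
Track key 'z' through all 12 events:
  event 1 (t=7: SET z = 40): z (absent) -> 40
  event 2 (t=11: SET y = 14): z unchanged
  event 3 (t=20: DEC z by 13): z 40 -> 27
  event 4 (t=22: DEC y by 13): z unchanged
  event 5 (t=23: SET z = 39): z 27 -> 39
  event 6 (t=33: SET x = 42): z unchanged
  event 7 (t=42: SET x = 48): z unchanged
  event 8 (t=50: SET x = 19): z unchanged
  event 9 (t=54: SET z = 38): z 39 -> 38
  event 10 (t=59: INC y by 10): z unchanged
  event 11 (t=68: INC y by 14): z unchanged
  event 12 (t=76: SET y = 21): z unchanged
Final: z = 38

Answer: 38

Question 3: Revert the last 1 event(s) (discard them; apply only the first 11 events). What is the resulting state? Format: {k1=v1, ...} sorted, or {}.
Answer: {x=19, y=25, z=38}

Derivation:
Keep first 11 events (discard last 1):
  after event 1 (t=7: SET z = 40): {z=40}
  after event 2 (t=11: SET y = 14): {y=14, z=40}
  after event 3 (t=20: DEC z by 13): {y=14, z=27}
  after event 4 (t=22: DEC y by 13): {y=1, z=27}
  after event 5 (t=23: SET z = 39): {y=1, z=39}
  after event 6 (t=33: SET x = 42): {x=42, y=1, z=39}
  after event 7 (t=42: SET x = 48): {x=48, y=1, z=39}
  after event 8 (t=50: SET x = 19): {x=19, y=1, z=39}
  after event 9 (t=54: SET z = 38): {x=19, y=1, z=38}
  after event 10 (t=59: INC y by 10): {x=19, y=11, z=38}
  after event 11 (t=68: INC y by 14): {x=19, y=25, z=38}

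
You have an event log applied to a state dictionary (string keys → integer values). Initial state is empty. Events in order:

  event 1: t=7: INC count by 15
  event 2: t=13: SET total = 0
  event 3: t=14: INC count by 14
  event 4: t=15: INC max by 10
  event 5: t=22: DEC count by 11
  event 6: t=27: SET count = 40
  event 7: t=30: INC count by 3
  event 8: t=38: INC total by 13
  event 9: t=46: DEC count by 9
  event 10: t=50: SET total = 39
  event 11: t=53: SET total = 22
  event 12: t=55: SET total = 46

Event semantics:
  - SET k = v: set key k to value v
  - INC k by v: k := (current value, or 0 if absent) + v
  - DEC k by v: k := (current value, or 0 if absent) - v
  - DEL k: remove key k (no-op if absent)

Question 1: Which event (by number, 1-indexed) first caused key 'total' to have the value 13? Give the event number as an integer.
Looking for first event where total becomes 13:
  event 2: total = 0
  event 3: total = 0
  event 4: total = 0
  event 5: total = 0
  event 6: total = 0
  event 7: total = 0
  event 8: total 0 -> 13  <-- first match

Answer: 8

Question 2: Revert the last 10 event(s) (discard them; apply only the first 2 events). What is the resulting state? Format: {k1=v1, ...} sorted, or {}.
Answer: {count=15, total=0}

Derivation:
Keep first 2 events (discard last 10):
  after event 1 (t=7: INC count by 15): {count=15}
  after event 2 (t=13: SET total = 0): {count=15, total=0}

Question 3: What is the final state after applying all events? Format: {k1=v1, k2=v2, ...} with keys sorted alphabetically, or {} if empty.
Answer: {count=34, max=10, total=46}

Derivation:
  after event 1 (t=7: INC count by 15): {count=15}
  after event 2 (t=13: SET total = 0): {count=15, total=0}
  after event 3 (t=14: INC count by 14): {count=29, total=0}
  after event 4 (t=15: INC max by 10): {count=29, max=10, total=0}
  after event 5 (t=22: DEC count by 11): {count=18, max=10, total=0}
  after event 6 (t=27: SET count = 40): {count=40, max=10, total=0}
  after event 7 (t=30: INC count by 3): {count=43, max=10, total=0}
  after event 8 (t=38: INC total by 13): {count=43, max=10, total=13}
  after event 9 (t=46: DEC count by 9): {count=34, max=10, total=13}
  after event 10 (t=50: SET total = 39): {count=34, max=10, total=39}
  after event 11 (t=53: SET total = 22): {count=34, max=10, total=22}
  after event 12 (t=55: SET total = 46): {count=34, max=10, total=46}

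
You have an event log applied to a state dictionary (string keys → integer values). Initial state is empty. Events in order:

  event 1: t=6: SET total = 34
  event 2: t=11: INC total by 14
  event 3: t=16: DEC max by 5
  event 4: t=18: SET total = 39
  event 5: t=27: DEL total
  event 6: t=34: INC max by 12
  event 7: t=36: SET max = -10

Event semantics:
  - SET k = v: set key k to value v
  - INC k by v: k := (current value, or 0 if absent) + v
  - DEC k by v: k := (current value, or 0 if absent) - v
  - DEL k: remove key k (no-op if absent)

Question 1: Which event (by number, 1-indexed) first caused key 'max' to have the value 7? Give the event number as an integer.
Looking for first event where max becomes 7:
  event 3: max = -5
  event 4: max = -5
  event 5: max = -5
  event 6: max -5 -> 7  <-- first match

Answer: 6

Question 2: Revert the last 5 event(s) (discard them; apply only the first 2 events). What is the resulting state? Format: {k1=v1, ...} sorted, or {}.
Answer: {total=48}

Derivation:
Keep first 2 events (discard last 5):
  after event 1 (t=6: SET total = 34): {total=34}
  after event 2 (t=11: INC total by 14): {total=48}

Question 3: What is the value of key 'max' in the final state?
Answer: -10

Derivation:
Track key 'max' through all 7 events:
  event 1 (t=6: SET total = 34): max unchanged
  event 2 (t=11: INC total by 14): max unchanged
  event 3 (t=16: DEC max by 5): max (absent) -> -5
  event 4 (t=18: SET total = 39): max unchanged
  event 5 (t=27: DEL total): max unchanged
  event 6 (t=34: INC max by 12): max -5 -> 7
  event 7 (t=36: SET max = -10): max 7 -> -10
Final: max = -10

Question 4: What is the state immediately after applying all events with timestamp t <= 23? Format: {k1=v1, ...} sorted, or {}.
Answer: {max=-5, total=39}

Derivation:
Apply events with t <= 23 (4 events):
  after event 1 (t=6: SET total = 34): {total=34}
  after event 2 (t=11: INC total by 14): {total=48}
  after event 3 (t=16: DEC max by 5): {max=-5, total=48}
  after event 4 (t=18: SET total = 39): {max=-5, total=39}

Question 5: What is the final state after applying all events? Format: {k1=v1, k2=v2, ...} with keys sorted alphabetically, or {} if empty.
Answer: {max=-10}

Derivation:
  after event 1 (t=6: SET total = 34): {total=34}
  after event 2 (t=11: INC total by 14): {total=48}
  after event 3 (t=16: DEC max by 5): {max=-5, total=48}
  after event 4 (t=18: SET total = 39): {max=-5, total=39}
  after event 5 (t=27: DEL total): {max=-5}
  after event 6 (t=34: INC max by 12): {max=7}
  after event 7 (t=36: SET max = -10): {max=-10}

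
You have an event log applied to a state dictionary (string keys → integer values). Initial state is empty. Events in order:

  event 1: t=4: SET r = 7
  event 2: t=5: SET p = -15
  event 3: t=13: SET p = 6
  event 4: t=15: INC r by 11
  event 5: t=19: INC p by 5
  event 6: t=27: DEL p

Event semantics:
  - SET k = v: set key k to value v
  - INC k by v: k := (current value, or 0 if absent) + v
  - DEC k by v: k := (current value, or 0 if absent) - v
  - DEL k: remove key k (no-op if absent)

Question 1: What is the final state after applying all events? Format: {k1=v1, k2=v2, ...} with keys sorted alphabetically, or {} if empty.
Answer: {r=18}

Derivation:
  after event 1 (t=4: SET r = 7): {r=7}
  after event 2 (t=5: SET p = -15): {p=-15, r=7}
  after event 3 (t=13: SET p = 6): {p=6, r=7}
  after event 4 (t=15: INC r by 11): {p=6, r=18}
  after event 5 (t=19: INC p by 5): {p=11, r=18}
  after event 6 (t=27: DEL p): {r=18}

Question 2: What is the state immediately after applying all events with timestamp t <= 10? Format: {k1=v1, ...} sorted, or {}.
Apply events with t <= 10 (2 events):
  after event 1 (t=4: SET r = 7): {r=7}
  after event 2 (t=5: SET p = -15): {p=-15, r=7}

Answer: {p=-15, r=7}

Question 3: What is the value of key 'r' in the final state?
Track key 'r' through all 6 events:
  event 1 (t=4: SET r = 7): r (absent) -> 7
  event 2 (t=5: SET p = -15): r unchanged
  event 3 (t=13: SET p = 6): r unchanged
  event 4 (t=15: INC r by 11): r 7 -> 18
  event 5 (t=19: INC p by 5): r unchanged
  event 6 (t=27: DEL p): r unchanged
Final: r = 18

Answer: 18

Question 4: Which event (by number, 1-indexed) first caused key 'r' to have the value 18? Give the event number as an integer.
Answer: 4

Derivation:
Looking for first event where r becomes 18:
  event 1: r = 7
  event 2: r = 7
  event 3: r = 7
  event 4: r 7 -> 18  <-- first match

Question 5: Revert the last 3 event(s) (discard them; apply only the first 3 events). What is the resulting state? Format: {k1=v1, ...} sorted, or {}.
Answer: {p=6, r=7}

Derivation:
Keep first 3 events (discard last 3):
  after event 1 (t=4: SET r = 7): {r=7}
  after event 2 (t=5: SET p = -15): {p=-15, r=7}
  after event 3 (t=13: SET p = 6): {p=6, r=7}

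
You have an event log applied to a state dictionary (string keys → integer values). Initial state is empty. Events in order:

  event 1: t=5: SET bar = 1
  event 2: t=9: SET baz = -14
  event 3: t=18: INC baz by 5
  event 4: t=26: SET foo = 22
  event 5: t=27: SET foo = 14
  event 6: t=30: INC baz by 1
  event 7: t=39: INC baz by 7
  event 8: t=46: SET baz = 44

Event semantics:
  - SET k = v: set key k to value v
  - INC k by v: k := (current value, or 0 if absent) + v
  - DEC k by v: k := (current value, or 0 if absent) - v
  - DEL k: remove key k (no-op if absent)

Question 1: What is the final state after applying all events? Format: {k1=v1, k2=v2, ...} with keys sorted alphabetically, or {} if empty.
Answer: {bar=1, baz=44, foo=14}

Derivation:
  after event 1 (t=5: SET bar = 1): {bar=1}
  after event 2 (t=9: SET baz = -14): {bar=1, baz=-14}
  after event 3 (t=18: INC baz by 5): {bar=1, baz=-9}
  after event 4 (t=26: SET foo = 22): {bar=1, baz=-9, foo=22}
  after event 5 (t=27: SET foo = 14): {bar=1, baz=-9, foo=14}
  after event 6 (t=30: INC baz by 1): {bar=1, baz=-8, foo=14}
  after event 7 (t=39: INC baz by 7): {bar=1, baz=-1, foo=14}
  after event 8 (t=46: SET baz = 44): {bar=1, baz=44, foo=14}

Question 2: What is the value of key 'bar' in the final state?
Answer: 1

Derivation:
Track key 'bar' through all 8 events:
  event 1 (t=5: SET bar = 1): bar (absent) -> 1
  event 2 (t=9: SET baz = -14): bar unchanged
  event 3 (t=18: INC baz by 5): bar unchanged
  event 4 (t=26: SET foo = 22): bar unchanged
  event 5 (t=27: SET foo = 14): bar unchanged
  event 6 (t=30: INC baz by 1): bar unchanged
  event 7 (t=39: INC baz by 7): bar unchanged
  event 8 (t=46: SET baz = 44): bar unchanged
Final: bar = 1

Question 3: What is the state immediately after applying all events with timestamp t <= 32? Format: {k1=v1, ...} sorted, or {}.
Answer: {bar=1, baz=-8, foo=14}

Derivation:
Apply events with t <= 32 (6 events):
  after event 1 (t=5: SET bar = 1): {bar=1}
  after event 2 (t=9: SET baz = -14): {bar=1, baz=-14}
  after event 3 (t=18: INC baz by 5): {bar=1, baz=-9}
  after event 4 (t=26: SET foo = 22): {bar=1, baz=-9, foo=22}
  after event 5 (t=27: SET foo = 14): {bar=1, baz=-9, foo=14}
  after event 6 (t=30: INC baz by 1): {bar=1, baz=-8, foo=14}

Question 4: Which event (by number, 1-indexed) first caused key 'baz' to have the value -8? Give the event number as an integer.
Answer: 6

Derivation:
Looking for first event where baz becomes -8:
  event 2: baz = -14
  event 3: baz = -9
  event 4: baz = -9
  event 5: baz = -9
  event 6: baz -9 -> -8  <-- first match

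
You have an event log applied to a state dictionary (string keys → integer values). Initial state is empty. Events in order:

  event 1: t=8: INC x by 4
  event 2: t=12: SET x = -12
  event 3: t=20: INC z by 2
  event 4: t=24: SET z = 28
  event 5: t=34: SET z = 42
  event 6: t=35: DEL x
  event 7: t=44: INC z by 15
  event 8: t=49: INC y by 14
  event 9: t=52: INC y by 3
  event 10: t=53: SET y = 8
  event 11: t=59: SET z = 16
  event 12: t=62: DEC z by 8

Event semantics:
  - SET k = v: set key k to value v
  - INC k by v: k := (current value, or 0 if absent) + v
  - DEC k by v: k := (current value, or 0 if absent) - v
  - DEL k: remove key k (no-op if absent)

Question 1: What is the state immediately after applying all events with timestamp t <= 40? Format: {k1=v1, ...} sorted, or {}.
Answer: {z=42}

Derivation:
Apply events with t <= 40 (6 events):
  after event 1 (t=8: INC x by 4): {x=4}
  after event 2 (t=12: SET x = -12): {x=-12}
  after event 3 (t=20: INC z by 2): {x=-12, z=2}
  after event 4 (t=24: SET z = 28): {x=-12, z=28}
  after event 5 (t=34: SET z = 42): {x=-12, z=42}
  after event 6 (t=35: DEL x): {z=42}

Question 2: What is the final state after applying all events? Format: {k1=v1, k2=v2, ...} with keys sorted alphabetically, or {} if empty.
  after event 1 (t=8: INC x by 4): {x=4}
  after event 2 (t=12: SET x = -12): {x=-12}
  after event 3 (t=20: INC z by 2): {x=-12, z=2}
  after event 4 (t=24: SET z = 28): {x=-12, z=28}
  after event 5 (t=34: SET z = 42): {x=-12, z=42}
  after event 6 (t=35: DEL x): {z=42}
  after event 7 (t=44: INC z by 15): {z=57}
  after event 8 (t=49: INC y by 14): {y=14, z=57}
  after event 9 (t=52: INC y by 3): {y=17, z=57}
  after event 10 (t=53: SET y = 8): {y=8, z=57}
  after event 11 (t=59: SET z = 16): {y=8, z=16}
  after event 12 (t=62: DEC z by 8): {y=8, z=8}

Answer: {y=8, z=8}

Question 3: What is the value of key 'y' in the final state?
Answer: 8

Derivation:
Track key 'y' through all 12 events:
  event 1 (t=8: INC x by 4): y unchanged
  event 2 (t=12: SET x = -12): y unchanged
  event 3 (t=20: INC z by 2): y unchanged
  event 4 (t=24: SET z = 28): y unchanged
  event 5 (t=34: SET z = 42): y unchanged
  event 6 (t=35: DEL x): y unchanged
  event 7 (t=44: INC z by 15): y unchanged
  event 8 (t=49: INC y by 14): y (absent) -> 14
  event 9 (t=52: INC y by 3): y 14 -> 17
  event 10 (t=53: SET y = 8): y 17 -> 8
  event 11 (t=59: SET z = 16): y unchanged
  event 12 (t=62: DEC z by 8): y unchanged
Final: y = 8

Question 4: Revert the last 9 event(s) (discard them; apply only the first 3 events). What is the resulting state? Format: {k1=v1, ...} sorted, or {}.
Keep first 3 events (discard last 9):
  after event 1 (t=8: INC x by 4): {x=4}
  after event 2 (t=12: SET x = -12): {x=-12}
  after event 3 (t=20: INC z by 2): {x=-12, z=2}

Answer: {x=-12, z=2}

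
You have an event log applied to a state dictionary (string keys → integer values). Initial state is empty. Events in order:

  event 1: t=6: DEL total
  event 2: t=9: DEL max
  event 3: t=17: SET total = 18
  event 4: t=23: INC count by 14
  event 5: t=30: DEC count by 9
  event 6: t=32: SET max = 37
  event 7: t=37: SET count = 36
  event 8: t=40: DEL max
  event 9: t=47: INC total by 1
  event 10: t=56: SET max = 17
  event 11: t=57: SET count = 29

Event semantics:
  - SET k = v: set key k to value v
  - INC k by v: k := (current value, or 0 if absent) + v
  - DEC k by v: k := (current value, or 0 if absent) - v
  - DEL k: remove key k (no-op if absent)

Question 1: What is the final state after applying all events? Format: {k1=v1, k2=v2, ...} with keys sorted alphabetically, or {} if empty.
  after event 1 (t=6: DEL total): {}
  after event 2 (t=9: DEL max): {}
  after event 3 (t=17: SET total = 18): {total=18}
  after event 4 (t=23: INC count by 14): {count=14, total=18}
  after event 5 (t=30: DEC count by 9): {count=5, total=18}
  after event 6 (t=32: SET max = 37): {count=5, max=37, total=18}
  after event 7 (t=37: SET count = 36): {count=36, max=37, total=18}
  after event 8 (t=40: DEL max): {count=36, total=18}
  after event 9 (t=47: INC total by 1): {count=36, total=19}
  after event 10 (t=56: SET max = 17): {count=36, max=17, total=19}
  after event 11 (t=57: SET count = 29): {count=29, max=17, total=19}

Answer: {count=29, max=17, total=19}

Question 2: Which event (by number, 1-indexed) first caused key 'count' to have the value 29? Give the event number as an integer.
Answer: 11

Derivation:
Looking for first event where count becomes 29:
  event 4: count = 14
  event 5: count = 5
  event 6: count = 5
  event 7: count = 36
  event 8: count = 36
  event 9: count = 36
  event 10: count = 36
  event 11: count 36 -> 29  <-- first match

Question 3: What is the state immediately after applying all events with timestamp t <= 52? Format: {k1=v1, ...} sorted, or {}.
Apply events with t <= 52 (9 events):
  after event 1 (t=6: DEL total): {}
  after event 2 (t=9: DEL max): {}
  after event 3 (t=17: SET total = 18): {total=18}
  after event 4 (t=23: INC count by 14): {count=14, total=18}
  after event 5 (t=30: DEC count by 9): {count=5, total=18}
  after event 6 (t=32: SET max = 37): {count=5, max=37, total=18}
  after event 7 (t=37: SET count = 36): {count=36, max=37, total=18}
  after event 8 (t=40: DEL max): {count=36, total=18}
  after event 9 (t=47: INC total by 1): {count=36, total=19}

Answer: {count=36, total=19}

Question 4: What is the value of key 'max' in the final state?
Answer: 17

Derivation:
Track key 'max' through all 11 events:
  event 1 (t=6: DEL total): max unchanged
  event 2 (t=9: DEL max): max (absent) -> (absent)
  event 3 (t=17: SET total = 18): max unchanged
  event 4 (t=23: INC count by 14): max unchanged
  event 5 (t=30: DEC count by 9): max unchanged
  event 6 (t=32: SET max = 37): max (absent) -> 37
  event 7 (t=37: SET count = 36): max unchanged
  event 8 (t=40: DEL max): max 37 -> (absent)
  event 9 (t=47: INC total by 1): max unchanged
  event 10 (t=56: SET max = 17): max (absent) -> 17
  event 11 (t=57: SET count = 29): max unchanged
Final: max = 17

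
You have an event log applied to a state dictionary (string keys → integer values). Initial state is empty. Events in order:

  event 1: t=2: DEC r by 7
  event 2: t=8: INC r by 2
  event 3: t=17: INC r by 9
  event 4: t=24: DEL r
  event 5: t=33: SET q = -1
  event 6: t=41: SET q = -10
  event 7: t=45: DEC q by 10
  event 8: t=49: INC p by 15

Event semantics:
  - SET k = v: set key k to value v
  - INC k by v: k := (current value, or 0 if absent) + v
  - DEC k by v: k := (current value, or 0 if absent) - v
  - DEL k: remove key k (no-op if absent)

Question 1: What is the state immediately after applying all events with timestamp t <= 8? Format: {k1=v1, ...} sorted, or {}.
Answer: {r=-5}

Derivation:
Apply events with t <= 8 (2 events):
  after event 1 (t=2: DEC r by 7): {r=-7}
  after event 2 (t=8: INC r by 2): {r=-5}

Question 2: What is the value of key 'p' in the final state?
Track key 'p' through all 8 events:
  event 1 (t=2: DEC r by 7): p unchanged
  event 2 (t=8: INC r by 2): p unchanged
  event 3 (t=17: INC r by 9): p unchanged
  event 4 (t=24: DEL r): p unchanged
  event 5 (t=33: SET q = -1): p unchanged
  event 6 (t=41: SET q = -10): p unchanged
  event 7 (t=45: DEC q by 10): p unchanged
  event 8 (t=49: INC p by 15): p (absent) -> 15
Final: p = 15

Answer: 15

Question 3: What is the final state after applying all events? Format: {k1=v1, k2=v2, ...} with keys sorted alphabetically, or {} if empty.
Answer: {p=15, q=-20}

Derivation:
  after event 1 (t=2: DEC r by 7): {r=-7}
  after event 2 (t=8: INC r by 2): {r=-5}
  after event 3 (t=17: INC r by 9): {r=4}
  after event 4 (t=24: DEL r): {}
  after event 5 (t=33: SET q = -1): {q=-1}
  after event 6 (t=41: SET q = -10): {q=-10}
  after event 7 (t=45: DEC q by 10): {q=-20}
  after event 8 (t=49: INC p by 15): {p=15, q=-20}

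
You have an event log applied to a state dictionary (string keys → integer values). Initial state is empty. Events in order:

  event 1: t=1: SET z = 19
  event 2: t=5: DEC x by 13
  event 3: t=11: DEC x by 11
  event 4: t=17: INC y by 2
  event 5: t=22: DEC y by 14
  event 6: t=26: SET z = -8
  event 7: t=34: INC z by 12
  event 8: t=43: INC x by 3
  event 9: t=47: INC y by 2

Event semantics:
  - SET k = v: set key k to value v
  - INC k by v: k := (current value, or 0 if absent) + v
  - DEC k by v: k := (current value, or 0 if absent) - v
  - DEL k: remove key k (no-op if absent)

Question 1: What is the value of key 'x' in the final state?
Answer: -21

Derivation:
Track key 'x' through all 9 events:
  event 1 (t=1: SET z = 19): x unchanged
  event 2 (t=5: DEC x by 13): x (absent) -> -13
  event 3 (t=11: DEC x by 11): x -13 -> -24
  event 4 (t=17: INC y by 2): x unchanged
  event 5 (t=22: DEC y by 14): x unchanged
  event 6 (t=26: SET z = -8): x unchanged
  event 7 (t=34: INC z by 12): x unchanged
  event 8 (t=43: INC x by 3): x -24 -> -21
  event 9 (t=47: INC y by 2): x unchanged
Final: x = -21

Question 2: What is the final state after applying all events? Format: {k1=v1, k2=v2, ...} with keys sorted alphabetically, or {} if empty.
Answer: {x=-21, y=-10, z=4}

Derivation:
  after event 1 (t=1: SET z = 19): {z=19}
  after event 2 (t=5: DEC x by 13): {x=-13, z=19}
  after event 3 (t=11: DEC x by 11): {x=-24, z=19}
  after event 4 (t=17: INC y by 2): {x=-24, y=2, z=19}
  after event 5 (t=22: DEC y by 14): {x=-24, y=-12, z=19}
  after event 6 (t=26: SET z = -8): {x=-24, y=-12, z=-8}
  after event 7 (t=34: INC z by 12): {x=-24, y=-12, z=4}
  after event 8 (t=43: INC x by 3): {x=-21, y=-12, z=4}
  after event 9 (t=47: INC y by 2): {x=-21, y=-10, z=4}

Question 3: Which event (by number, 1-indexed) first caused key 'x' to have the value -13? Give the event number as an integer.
Looking for first event where x becomes -13:
  event 2: x (absent) -> -13  <-- first match

Answer: 2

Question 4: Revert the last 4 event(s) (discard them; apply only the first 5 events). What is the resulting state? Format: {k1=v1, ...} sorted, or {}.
Answer: {x=-24, y=-12, z=19}

Derivation:
Keep first 5 events (discard last 4):
  after event 1 (t=1: SET z = 19): {z=19}
  after event 2 (t=5: DEC x by 13): {x=-13, z=19}
  after event 3 (t=11: DEC x by 11): {x=-24, z=19}
  after event 4 (t=17: INC y by 2): {x=-24, y=2, z=19}
  after event 5 (t=22: DEC y by 14): {x=-24, y=-12, z=19}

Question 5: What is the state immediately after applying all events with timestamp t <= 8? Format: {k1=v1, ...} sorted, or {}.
Answer: {x=-13, z=19}

Derivation:
Apply events with t <= 8 (2 events):
  after event 1 (t=1: SET z = 19): {z=19}
  after event 2 (t=5: DEC x by 13): {x=-13, z=19}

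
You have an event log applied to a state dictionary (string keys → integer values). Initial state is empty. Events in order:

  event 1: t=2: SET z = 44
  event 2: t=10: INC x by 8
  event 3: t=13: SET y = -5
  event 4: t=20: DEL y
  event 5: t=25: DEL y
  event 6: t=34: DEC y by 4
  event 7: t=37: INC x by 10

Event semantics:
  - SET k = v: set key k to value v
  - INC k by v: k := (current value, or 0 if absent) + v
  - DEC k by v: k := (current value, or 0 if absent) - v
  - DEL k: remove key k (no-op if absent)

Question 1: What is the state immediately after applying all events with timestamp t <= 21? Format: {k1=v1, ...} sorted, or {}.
Answer: {x=8, z=44}

Derivation:
Apply events with t <= 21 (4 events):
  after event 1 (t=2: SET z = 44): {z=44}
  after event 2 (t=10: INC x by 8): {x=8, z=44}
  after event 3 (t=13: SET y = -5): {x=8, y=-5, z=44}
  after event 4 (t=20: DEL y): {x=8, z=44}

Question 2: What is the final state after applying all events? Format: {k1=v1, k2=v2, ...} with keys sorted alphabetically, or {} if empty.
  after event 1 (t=2: SET z = 44): {z=44}
  after event 2 (t=10: INC x by 8): {x=8, z=44}
  after event 3 (t=13: SET y = -5): {x=8, y=-5, z=44}
  after event 4 (t=20: DEL y): {x=8, z=44}
  after event 5 (t=25: DEL y): {x=8, z=44}
  after event 6 (t=34: DEC y by 4): {x=8, y=-4, z=44}
  after event 7 (t=37: INC x by 10): {x=18, y=-4, z=44}

Answer: {x=18, y=-4, z=44}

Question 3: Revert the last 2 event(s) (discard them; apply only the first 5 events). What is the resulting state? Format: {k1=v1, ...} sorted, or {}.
Keep first 5 events (discard last 2):
  after event 1 (t=2: SET z = 44): {z=44}
  after event 2 (t=10: INC x by 8): {x=8, z=44}
  after event 3 (t=13: SET y = -5): {x=8, y=-5, z=44}
  after event 4 (t=20: DEL y): {x=8, z=44}
  after event 5 (t=25: DEL y): {x=8, z=44}

Answer: {x=8, z=44}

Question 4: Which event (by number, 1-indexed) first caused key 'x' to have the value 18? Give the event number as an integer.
Answer: 7

Derivation:
Looking for first event where x becomes 18:
  event 2: x = 8
  event 3: x = 8
  event 4: x = 8
  event 5: x = 8
  event 6: x = 8
  event 7: x 8 -> 18  <-- first match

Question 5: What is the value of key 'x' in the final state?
Answer: 18

Derivation:
Track key 'x' through all 7 events:
  event 1 (t=2: SET z = 44): x unchanged
  event 2 (t=10: INC x by 8): x (absent) -> 8
  event 3 (t=13: SET y = -5): x unchanged
  event 4 (t=20: DEL y): x unchanged
  event 5 (t=25: DEL y): x unchanged
  event 6 (t=34: DEC y by 4): x unchanged
  event 7 (t=37: INC x by 10): x 8 -> 18
Final: x = 18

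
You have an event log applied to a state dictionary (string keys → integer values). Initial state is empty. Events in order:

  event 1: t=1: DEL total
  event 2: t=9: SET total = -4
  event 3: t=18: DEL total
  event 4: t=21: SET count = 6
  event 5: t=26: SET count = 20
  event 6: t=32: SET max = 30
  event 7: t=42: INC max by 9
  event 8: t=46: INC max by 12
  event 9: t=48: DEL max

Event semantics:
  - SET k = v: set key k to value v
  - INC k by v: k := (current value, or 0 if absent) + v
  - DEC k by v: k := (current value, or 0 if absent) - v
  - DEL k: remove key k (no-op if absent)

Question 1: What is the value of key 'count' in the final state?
Answer: 20

Derivation:
Track key 'count' through all 9 events:
  event 1 (t=1: DEL total): count unchanged
  event 2 (t=9: SET total = -4): count unchanged
  event 3 (t=18: DEL total): count unchanged
  event 4 (t=21: SET count = 6): count (absent) -> 6
  event 5 (t=26: SET count = 20): count 6 -> 20
  event 6 (t=32: SET max = 30): count unchanged
  event 7 (t=42: INC max by 9): count unchanged
  event 8 (t=46: INC max by 12): count unchanged
  event 9 (t=48: DEL max): count unchanged
Final: count = 20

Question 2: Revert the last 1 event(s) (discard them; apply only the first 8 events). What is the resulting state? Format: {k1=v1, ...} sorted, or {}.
Keep first 8 events (discard last 1):
  after event 1 (t=1: DEL total): {}
  after event 2 (t=9: SET total = -4): {total=-4}
  after event 3 (t=18: DEL total): {}
  after event 4 (t=21: SET count = 6): {count=6}
  after event 5 (t=26: SET count = 20): {count=20}
  after event 6 (t=32: SET max = 30): {count=20, max=30}
  after event 7 (t=42: INC max by 9): {count=20, max=39}
  after event 8 (t=46: INC max by 12): {count=20, max=51}

Answer: {count=20, max=51}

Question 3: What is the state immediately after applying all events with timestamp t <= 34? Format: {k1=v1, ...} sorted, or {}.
Answer: {count=20, max=30}

Derivation:
Apply events with t <= 34 (6 events):
  after event 1 (t=1: DEL total): {}
  after event 2 (t=9: SET total = -4): {total=-4}
  after event 3 (t=18: DEL total): {}
  after event 4 (t=21: SET count = 6): {count=6}
  after event 5 (t=26: SET count = 20): {count=20}
  after event 6 (t=32: SET max = 30): {count=20, max=30}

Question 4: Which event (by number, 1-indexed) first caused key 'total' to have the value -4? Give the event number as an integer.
Looking for first event where total becomes -4:
  event 2: total (absent) -> -4  <-- first match

Answer: 2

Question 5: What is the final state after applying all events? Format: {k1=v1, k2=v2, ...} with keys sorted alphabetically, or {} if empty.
  after event 1 (t=1: DEL total): {}
  after event 2 (t=9: SET total = -4): {total=-4}
  after event 3 (t=18: DEL total): {}
  after event 4 (t=21: SET count = 6): {count=6}
  after event 5 (t=26: SET count = 20): {count=20}
  after event 6 (t=32: SET max = 30): {count=20, max=30}
  after event 7 (t=42: INC max by 9): {count=20, max=39}
  after event 8 (t=46: INC max by 12): {count=20, max=51}
  after event 9 (t=48: DEL max): {count=20}

Answer: {count=20}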